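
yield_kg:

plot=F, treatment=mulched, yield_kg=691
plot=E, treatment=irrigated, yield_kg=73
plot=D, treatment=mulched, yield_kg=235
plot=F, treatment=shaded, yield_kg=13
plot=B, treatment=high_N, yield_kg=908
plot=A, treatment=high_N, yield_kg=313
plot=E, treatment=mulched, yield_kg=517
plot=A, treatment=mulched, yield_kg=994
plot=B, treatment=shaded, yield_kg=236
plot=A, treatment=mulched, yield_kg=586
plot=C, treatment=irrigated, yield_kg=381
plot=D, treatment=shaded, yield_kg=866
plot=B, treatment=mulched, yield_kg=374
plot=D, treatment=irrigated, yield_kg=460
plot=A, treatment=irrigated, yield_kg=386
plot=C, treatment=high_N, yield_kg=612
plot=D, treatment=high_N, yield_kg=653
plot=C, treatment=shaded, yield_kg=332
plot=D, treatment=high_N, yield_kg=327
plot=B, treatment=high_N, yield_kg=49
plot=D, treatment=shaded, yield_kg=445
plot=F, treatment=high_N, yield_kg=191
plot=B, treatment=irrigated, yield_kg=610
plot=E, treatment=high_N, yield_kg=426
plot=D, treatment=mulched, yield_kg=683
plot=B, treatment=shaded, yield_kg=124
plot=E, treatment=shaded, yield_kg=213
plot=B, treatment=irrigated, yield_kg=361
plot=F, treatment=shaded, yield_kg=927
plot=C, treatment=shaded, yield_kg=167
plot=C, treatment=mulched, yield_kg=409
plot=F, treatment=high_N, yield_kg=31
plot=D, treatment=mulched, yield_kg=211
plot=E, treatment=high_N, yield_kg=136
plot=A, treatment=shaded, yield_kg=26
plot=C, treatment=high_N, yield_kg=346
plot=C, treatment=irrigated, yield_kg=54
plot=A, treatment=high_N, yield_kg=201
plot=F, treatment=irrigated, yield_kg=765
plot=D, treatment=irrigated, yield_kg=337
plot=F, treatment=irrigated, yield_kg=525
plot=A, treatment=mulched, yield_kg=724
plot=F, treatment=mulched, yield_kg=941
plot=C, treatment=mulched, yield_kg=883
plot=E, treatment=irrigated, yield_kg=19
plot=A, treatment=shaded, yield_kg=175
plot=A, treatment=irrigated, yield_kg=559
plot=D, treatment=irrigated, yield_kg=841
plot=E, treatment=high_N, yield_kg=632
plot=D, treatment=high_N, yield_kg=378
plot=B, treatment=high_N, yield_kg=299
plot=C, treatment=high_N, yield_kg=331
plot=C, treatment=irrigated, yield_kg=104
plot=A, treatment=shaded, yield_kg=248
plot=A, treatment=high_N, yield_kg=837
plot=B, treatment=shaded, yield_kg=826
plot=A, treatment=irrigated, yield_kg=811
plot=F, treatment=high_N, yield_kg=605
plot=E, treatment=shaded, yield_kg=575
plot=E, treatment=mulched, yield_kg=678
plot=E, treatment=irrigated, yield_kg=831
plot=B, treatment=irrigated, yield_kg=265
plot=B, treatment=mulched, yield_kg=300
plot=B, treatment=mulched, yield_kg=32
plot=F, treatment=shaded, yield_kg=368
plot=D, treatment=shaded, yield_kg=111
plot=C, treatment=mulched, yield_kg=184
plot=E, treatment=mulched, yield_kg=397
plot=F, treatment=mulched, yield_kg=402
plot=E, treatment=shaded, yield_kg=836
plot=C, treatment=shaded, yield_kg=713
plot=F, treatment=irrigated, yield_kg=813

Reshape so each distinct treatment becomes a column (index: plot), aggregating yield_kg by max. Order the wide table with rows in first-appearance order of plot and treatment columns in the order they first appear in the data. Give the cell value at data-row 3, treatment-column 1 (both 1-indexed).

683

With rows in first-appearance order of plot, row 3 is plot=D. treatment columns in first-appearance order: mulched, irrigated, shaded, high_N; column 1 is mulched.
Long rows with plot=D, treatment=mulched: max(235, 683, 211) = 683.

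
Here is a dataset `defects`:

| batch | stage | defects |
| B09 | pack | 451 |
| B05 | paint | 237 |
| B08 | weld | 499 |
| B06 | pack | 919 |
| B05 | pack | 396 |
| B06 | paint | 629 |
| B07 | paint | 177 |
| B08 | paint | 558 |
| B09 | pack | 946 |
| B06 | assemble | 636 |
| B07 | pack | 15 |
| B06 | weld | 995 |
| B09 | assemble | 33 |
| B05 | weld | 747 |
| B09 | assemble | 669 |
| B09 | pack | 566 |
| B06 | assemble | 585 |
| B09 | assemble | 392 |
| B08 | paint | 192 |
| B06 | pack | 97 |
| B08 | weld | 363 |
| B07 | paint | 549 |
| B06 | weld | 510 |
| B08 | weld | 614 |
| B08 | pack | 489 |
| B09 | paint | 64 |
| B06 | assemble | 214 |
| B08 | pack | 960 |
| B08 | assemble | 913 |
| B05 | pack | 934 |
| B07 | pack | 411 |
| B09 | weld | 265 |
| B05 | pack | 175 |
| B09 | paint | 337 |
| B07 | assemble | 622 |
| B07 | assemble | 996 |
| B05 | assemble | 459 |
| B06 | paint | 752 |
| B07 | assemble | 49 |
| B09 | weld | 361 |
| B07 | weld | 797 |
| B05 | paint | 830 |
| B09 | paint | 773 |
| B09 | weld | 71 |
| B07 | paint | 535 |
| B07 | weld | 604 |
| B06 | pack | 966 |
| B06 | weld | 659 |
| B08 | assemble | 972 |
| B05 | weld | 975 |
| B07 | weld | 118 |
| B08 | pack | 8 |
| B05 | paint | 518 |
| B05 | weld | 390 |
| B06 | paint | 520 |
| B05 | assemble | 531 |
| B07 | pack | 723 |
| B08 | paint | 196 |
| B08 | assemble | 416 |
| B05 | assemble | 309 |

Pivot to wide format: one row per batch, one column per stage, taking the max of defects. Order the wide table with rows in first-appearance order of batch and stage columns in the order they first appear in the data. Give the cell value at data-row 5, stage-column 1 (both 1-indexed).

723

With rows in first-appearance order of batch, row 5 is batch=B07. stage columns in first-appearance order: pack, paint, weld, assemble; column 1 is pack.
Long rows with batch=B07, stage=pack: max(15, 411, 723) = 723.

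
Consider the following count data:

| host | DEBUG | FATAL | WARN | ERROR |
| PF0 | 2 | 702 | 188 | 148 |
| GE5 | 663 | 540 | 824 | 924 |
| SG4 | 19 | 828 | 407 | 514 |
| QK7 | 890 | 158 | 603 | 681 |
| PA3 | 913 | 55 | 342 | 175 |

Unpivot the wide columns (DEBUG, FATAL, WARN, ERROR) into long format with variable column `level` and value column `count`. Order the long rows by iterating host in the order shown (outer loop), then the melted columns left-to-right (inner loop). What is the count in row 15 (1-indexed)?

20 rows total (5 × 4). Row 15: index ⌊(15-1)/4⌋ = 3 into host → QK7; (15-1) mod 4 = 2 into the melted columns → WARN.
So row 15 is (QK7, WARN, 603); count = 603.

603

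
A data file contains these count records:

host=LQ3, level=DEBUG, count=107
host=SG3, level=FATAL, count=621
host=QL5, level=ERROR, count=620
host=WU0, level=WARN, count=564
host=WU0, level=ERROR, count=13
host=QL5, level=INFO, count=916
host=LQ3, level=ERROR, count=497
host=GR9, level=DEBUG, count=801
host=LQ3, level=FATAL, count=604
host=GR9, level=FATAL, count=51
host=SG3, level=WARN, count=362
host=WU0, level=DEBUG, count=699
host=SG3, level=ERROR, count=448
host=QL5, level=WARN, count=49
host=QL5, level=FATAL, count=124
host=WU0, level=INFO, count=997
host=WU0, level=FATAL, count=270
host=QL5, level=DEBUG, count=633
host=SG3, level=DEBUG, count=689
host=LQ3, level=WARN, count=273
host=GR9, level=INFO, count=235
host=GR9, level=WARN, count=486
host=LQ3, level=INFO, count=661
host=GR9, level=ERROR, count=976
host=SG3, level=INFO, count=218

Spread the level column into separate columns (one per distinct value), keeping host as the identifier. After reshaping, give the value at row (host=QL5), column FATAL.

Wide layout: rows indexed by host, columns are the 5 distinct level values (DEBUG, FATAL, ERROR, WARN, INFO).
Cell (host=QL5, level=FATAL) draws from the long row where host=QL5 and level=FATAL, which has count=124.

124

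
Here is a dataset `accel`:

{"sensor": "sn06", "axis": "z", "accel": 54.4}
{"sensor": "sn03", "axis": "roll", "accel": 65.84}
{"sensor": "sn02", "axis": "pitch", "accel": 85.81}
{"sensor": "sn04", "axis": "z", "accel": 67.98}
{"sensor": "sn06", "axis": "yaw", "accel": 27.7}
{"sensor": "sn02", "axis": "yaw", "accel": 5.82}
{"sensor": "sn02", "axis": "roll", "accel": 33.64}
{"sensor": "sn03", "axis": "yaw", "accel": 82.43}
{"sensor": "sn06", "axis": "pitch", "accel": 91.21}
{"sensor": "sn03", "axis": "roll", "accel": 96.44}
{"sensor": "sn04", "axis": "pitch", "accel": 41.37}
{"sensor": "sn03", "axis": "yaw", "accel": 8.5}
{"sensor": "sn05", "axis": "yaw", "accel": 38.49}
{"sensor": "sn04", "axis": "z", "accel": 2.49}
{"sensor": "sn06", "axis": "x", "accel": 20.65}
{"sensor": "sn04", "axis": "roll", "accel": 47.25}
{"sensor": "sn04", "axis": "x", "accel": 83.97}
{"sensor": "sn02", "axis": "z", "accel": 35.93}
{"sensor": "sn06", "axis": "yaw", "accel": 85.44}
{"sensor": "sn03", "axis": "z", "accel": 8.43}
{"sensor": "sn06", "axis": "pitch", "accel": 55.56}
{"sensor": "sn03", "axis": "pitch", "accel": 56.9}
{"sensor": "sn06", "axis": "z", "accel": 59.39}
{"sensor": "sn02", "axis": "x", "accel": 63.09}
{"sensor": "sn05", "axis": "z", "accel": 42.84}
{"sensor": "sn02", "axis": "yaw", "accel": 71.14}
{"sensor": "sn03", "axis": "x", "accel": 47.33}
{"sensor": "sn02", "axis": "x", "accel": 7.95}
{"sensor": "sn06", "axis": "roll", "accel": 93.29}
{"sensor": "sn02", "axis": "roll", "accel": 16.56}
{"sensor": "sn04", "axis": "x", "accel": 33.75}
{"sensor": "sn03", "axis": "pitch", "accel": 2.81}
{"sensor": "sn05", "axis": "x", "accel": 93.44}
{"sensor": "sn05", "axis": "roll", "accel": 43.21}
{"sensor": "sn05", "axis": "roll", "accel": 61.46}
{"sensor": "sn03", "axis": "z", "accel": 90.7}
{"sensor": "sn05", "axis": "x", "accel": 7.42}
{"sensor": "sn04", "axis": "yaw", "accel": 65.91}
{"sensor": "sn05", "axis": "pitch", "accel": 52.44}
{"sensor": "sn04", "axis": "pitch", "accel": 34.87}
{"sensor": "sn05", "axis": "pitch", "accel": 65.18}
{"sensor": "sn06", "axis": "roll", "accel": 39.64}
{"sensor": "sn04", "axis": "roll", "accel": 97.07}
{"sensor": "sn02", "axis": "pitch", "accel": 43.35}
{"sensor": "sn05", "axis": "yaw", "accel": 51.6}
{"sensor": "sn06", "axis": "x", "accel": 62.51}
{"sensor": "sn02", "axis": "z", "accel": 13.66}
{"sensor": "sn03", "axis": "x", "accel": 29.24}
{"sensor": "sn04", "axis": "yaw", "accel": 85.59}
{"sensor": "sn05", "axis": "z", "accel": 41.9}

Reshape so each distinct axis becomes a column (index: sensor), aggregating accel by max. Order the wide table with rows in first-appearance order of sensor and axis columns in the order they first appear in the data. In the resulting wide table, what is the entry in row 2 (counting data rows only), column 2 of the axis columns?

96.44

With rows in first-appearance order of sensor, row 2 is sensor=sn03. axis columns in first-appearance order: z, roll, pitch, yaw, x; column 2 is roll.
Long rows with sensor=sn03, axis=roll: max(65.84, 96.44) = 96.44.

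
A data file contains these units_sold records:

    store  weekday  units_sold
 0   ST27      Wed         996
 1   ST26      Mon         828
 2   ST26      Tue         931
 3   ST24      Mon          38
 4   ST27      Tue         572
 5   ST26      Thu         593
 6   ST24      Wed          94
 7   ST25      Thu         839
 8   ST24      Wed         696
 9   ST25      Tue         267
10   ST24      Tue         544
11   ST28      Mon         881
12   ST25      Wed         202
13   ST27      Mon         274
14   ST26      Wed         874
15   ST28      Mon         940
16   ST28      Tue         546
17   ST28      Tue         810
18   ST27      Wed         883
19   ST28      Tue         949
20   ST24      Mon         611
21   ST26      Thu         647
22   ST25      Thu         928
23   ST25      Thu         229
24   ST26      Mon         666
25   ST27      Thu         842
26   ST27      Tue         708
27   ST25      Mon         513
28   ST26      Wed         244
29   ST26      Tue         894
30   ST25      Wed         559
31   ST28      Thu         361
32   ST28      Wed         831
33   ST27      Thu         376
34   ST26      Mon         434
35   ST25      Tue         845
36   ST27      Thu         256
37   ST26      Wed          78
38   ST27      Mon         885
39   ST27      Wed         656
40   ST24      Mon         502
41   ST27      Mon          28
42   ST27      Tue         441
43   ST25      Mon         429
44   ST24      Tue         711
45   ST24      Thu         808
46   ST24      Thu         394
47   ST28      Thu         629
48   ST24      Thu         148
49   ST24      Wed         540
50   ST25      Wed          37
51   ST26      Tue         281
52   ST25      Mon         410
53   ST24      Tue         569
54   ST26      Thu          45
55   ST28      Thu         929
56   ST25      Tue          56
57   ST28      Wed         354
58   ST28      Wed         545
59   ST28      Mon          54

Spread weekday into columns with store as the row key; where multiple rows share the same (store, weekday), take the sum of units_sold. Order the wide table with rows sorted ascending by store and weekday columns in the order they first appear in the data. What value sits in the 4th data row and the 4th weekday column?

1474

With rows sorted ascending by store, row 4 is store=ST27. weekday columns in first-appearance order: Wed, Mon, Tue, Thu; column 4 is Thu.
Long rows with store=ST27, weekday=Thu: 842 + 376 + 256 = 1474.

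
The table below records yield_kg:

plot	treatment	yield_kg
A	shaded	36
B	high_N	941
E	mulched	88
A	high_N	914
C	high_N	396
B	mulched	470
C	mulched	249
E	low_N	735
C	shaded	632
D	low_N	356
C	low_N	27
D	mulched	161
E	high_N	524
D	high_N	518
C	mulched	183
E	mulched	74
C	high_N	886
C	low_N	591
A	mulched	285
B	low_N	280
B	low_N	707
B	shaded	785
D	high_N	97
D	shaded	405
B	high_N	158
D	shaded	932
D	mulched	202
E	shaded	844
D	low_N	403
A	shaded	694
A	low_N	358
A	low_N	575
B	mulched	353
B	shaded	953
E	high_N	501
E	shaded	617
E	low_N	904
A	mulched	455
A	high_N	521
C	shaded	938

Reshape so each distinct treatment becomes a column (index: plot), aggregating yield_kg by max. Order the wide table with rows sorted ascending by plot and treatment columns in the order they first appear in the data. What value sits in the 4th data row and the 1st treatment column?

With rows sorted ascending by plot, row 4 is plot=D. treatment columns in first-appearance order: shaded, high_N, mulched, low_N; column 1 is shaded.
Long rows with plot=D, treatment=shaded: max(405, 932) = 932.

932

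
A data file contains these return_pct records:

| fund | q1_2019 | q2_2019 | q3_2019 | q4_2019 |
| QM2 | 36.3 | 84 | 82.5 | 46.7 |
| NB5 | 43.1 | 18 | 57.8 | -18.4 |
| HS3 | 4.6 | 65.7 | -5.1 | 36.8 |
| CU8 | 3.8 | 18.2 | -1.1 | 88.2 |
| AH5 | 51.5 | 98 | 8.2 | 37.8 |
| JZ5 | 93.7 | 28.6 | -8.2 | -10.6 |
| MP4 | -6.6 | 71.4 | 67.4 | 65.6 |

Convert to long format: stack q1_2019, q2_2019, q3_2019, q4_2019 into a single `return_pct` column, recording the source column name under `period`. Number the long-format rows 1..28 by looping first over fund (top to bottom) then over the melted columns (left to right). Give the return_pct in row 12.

28 rows total (7 × 4). Row 12: index ⌊(12-1)/4⌋ = 2 into fund → HS3; (12-1) mod 4 = 3 into the melted columns → q4_2019.
So row 12 is (HS3, q4_2019, 36.8); return_pct = 36.8.

36.8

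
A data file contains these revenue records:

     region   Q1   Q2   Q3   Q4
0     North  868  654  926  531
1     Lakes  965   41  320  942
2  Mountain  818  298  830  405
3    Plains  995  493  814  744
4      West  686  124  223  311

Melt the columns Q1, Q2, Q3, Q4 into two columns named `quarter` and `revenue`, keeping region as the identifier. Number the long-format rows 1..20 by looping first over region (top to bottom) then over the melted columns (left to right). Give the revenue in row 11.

830

20 rows total (5 × 4). Row 11: index ⌊(11-1)/4⌋ = 2 into region → Mountain; (11-1) mod 4 = 2 into the melted columns → Q3.
So row 11 is (Mountain, Q3, 830); revenue = 830.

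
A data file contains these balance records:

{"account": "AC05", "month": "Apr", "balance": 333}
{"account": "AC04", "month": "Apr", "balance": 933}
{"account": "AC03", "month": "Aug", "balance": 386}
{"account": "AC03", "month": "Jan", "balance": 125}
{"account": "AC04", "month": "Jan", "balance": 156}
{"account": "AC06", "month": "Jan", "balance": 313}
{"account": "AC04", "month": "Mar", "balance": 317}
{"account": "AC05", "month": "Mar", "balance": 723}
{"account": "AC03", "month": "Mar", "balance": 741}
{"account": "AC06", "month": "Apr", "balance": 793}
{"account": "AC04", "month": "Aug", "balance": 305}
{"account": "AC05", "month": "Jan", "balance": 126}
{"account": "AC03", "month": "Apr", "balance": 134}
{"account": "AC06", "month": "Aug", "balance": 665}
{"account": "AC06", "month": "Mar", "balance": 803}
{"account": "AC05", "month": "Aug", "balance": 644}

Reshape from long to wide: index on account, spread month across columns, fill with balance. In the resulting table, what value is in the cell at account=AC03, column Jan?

Wide layout: rows indexed by account, columns are the 4 distinct month values (Apr, Aug, Jan, Mar).
Cell (account=AC03, month=Jan) draws from the long row where account=AC03 and month=Jan, which has balance=125.

125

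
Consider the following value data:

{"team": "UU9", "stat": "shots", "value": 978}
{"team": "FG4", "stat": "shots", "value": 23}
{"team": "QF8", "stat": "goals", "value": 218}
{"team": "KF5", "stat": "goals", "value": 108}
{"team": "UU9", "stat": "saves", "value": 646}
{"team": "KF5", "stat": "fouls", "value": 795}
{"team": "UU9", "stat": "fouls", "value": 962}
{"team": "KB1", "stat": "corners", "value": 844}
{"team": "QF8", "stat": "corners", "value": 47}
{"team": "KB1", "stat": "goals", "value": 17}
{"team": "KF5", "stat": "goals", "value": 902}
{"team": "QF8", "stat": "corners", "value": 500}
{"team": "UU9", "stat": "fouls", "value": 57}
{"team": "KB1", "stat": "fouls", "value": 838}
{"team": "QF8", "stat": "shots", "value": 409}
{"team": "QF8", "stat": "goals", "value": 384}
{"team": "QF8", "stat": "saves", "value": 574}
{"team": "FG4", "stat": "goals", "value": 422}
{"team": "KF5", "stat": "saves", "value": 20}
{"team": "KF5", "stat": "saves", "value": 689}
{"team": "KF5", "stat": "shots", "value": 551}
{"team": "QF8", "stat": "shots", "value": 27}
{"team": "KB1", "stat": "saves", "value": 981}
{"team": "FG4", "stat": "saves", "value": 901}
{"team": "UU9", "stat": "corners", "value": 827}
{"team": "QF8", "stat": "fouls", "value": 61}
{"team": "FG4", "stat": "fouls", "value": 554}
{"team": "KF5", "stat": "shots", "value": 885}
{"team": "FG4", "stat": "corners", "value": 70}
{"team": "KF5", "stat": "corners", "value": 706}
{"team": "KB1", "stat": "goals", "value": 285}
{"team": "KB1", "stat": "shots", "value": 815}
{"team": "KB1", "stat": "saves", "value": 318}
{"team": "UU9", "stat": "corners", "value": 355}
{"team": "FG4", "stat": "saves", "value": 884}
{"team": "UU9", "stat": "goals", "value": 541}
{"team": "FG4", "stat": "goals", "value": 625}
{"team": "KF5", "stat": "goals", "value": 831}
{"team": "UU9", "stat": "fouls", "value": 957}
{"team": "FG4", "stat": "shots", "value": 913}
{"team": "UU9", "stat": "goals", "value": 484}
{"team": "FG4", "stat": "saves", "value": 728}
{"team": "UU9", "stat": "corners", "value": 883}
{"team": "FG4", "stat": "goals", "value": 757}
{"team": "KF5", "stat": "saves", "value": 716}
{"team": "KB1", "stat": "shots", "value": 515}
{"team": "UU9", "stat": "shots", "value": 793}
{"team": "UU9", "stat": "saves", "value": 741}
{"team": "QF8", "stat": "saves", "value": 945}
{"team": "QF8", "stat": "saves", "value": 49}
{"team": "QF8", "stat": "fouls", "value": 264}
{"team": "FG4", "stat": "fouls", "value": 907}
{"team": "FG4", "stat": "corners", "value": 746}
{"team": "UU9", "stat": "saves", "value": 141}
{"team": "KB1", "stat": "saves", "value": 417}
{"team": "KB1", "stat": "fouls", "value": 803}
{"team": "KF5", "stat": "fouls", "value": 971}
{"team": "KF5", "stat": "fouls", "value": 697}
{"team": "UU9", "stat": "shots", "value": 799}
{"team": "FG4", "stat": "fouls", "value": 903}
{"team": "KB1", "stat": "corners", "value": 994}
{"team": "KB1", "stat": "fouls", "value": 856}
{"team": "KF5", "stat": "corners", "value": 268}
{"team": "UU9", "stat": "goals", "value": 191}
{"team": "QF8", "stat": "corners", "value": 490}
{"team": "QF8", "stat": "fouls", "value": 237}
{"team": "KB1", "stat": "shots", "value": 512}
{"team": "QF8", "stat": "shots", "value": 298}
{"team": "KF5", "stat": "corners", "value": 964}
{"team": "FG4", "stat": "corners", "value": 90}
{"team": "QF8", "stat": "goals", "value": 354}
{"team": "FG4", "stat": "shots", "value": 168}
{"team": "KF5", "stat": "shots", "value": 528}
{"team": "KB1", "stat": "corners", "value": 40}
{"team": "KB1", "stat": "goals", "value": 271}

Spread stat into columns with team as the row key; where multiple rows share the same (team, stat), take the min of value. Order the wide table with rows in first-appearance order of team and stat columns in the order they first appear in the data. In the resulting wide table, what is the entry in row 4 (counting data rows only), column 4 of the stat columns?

697

With rows in first-appearance order of team, row 4 is team=KF5. stat columns in first-appearance order: shots, goals, saves, fouls, corners; column 4 is fouls.
Long rows with team=KF5, stat=fouls: min(795, 971, 697) = 697.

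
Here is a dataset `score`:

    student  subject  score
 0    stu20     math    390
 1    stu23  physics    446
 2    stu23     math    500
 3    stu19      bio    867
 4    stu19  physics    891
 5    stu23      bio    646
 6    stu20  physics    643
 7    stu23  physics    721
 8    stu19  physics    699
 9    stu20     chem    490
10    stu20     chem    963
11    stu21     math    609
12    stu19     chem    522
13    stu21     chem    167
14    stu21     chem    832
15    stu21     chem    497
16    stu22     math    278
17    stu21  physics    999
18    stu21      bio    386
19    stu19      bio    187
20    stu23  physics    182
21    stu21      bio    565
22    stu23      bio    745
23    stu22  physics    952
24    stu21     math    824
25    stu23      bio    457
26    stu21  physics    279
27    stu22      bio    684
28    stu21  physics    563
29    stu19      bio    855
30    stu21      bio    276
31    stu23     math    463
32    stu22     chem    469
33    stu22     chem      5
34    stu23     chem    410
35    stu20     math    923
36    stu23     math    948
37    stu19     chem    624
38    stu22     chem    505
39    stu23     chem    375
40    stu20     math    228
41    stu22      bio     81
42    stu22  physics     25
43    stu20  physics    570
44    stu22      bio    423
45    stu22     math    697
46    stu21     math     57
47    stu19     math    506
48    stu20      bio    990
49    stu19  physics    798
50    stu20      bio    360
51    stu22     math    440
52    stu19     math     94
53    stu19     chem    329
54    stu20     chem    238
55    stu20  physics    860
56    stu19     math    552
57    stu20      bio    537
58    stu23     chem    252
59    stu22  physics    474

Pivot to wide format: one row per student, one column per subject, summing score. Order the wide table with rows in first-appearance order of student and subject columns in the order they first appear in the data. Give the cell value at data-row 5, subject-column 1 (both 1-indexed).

1415

With rows in first-appearance order of student, row 5 is student=stu22. subject columns in first-appearance order: math, physics, bio, chem; column 1 is math.
Long rows with student=stu22, subject=math: 278 + 697 + 440 = 1415.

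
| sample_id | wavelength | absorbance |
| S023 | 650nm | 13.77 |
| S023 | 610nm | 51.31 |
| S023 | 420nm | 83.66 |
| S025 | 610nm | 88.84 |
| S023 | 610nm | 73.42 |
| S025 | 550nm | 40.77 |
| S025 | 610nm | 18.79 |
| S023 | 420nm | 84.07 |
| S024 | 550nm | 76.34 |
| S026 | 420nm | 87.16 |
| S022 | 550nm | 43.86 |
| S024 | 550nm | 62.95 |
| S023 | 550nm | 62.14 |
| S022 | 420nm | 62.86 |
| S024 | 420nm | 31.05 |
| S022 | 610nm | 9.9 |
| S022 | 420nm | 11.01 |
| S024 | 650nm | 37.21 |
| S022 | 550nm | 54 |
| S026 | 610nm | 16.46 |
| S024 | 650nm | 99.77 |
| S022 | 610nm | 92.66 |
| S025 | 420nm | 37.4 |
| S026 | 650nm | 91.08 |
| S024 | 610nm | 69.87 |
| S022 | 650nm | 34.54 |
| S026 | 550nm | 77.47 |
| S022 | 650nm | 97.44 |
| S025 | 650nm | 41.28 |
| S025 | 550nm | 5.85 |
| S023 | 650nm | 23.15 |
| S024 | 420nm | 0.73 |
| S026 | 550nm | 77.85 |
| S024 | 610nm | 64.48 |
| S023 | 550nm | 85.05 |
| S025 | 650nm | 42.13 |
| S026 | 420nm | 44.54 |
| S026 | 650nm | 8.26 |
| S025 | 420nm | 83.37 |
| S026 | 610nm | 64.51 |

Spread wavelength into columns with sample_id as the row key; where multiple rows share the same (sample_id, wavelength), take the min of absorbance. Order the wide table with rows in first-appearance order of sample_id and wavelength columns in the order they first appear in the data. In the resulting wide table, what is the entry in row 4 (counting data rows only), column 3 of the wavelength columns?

44.54

With rows in first-appearance order of sample_id, row 4 is sample_id=S026. wavelength columns in first-appearance order: 650nm, 610nm, 420nm, 550nm; column 3 is 420nm.
Long rows with sample_id=S026, wavelength=420nm: min(87.16, 44.54) = 44.54.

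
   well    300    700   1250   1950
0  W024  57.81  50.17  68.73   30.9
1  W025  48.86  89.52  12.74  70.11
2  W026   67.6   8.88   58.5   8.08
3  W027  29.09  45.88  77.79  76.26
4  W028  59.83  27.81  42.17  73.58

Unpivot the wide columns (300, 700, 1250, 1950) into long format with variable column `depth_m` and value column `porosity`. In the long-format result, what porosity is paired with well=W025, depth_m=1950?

70.11

Unpivoting turns each (well, wide-column) pair into one long row.
The wide cell at row W025, column 1950 holds 70.11, so the long row (W025, 1950) has porosity=70.11.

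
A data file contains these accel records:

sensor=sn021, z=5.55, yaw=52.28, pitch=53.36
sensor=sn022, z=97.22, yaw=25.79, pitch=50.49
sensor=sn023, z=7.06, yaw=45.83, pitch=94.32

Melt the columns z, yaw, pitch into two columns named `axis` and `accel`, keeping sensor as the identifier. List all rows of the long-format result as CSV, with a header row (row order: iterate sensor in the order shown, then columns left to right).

sensor,axis,accel
sn021,z,5.55
sn021,yaw,52.28
sn021,pitch,53.36
sn022,z,97.22
sn022,yaw,25.79
sn022,pitch,50.49
sn023,z,7.06
sn023,yaw,45.83
sn023,pitch,94.32

Each (sensor, column) pair becomes one row: 3 × 3 = 9 rows.
For example, (sn021, z) → accel=5.55.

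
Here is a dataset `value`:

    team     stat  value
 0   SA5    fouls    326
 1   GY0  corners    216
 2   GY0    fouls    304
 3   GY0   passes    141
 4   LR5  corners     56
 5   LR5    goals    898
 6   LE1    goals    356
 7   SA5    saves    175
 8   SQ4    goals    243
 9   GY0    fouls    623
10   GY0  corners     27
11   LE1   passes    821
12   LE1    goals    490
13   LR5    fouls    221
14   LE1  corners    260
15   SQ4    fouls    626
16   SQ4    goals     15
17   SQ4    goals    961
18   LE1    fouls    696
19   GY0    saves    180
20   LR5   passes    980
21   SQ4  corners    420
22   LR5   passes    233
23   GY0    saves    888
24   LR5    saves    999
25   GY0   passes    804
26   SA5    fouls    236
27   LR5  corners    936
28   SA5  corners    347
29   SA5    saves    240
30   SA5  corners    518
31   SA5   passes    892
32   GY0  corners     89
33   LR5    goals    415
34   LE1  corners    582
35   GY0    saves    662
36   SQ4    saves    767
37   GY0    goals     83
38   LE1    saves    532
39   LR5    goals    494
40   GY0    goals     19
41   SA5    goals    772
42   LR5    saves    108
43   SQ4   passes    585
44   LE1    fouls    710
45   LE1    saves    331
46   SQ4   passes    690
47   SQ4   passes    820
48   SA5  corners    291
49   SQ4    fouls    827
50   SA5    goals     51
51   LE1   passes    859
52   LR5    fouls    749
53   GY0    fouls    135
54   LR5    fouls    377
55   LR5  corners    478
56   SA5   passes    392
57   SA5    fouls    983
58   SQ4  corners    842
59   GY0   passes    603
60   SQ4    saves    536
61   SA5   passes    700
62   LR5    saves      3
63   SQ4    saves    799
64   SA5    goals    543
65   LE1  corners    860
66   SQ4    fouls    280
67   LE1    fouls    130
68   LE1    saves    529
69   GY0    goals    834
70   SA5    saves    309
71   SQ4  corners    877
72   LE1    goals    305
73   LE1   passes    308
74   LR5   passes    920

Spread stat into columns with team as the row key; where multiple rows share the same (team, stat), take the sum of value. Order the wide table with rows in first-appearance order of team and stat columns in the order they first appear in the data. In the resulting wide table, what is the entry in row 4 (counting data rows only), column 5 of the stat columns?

With rows in first-appearance order of team, row 4 is team=LE1. stat columns in first-appearance order: fouls, corners, passes, goals, saves; column 5 is saves.
Long rows with team=LE1, stat=saves: 532 + 331 + 529 = 1392.

1392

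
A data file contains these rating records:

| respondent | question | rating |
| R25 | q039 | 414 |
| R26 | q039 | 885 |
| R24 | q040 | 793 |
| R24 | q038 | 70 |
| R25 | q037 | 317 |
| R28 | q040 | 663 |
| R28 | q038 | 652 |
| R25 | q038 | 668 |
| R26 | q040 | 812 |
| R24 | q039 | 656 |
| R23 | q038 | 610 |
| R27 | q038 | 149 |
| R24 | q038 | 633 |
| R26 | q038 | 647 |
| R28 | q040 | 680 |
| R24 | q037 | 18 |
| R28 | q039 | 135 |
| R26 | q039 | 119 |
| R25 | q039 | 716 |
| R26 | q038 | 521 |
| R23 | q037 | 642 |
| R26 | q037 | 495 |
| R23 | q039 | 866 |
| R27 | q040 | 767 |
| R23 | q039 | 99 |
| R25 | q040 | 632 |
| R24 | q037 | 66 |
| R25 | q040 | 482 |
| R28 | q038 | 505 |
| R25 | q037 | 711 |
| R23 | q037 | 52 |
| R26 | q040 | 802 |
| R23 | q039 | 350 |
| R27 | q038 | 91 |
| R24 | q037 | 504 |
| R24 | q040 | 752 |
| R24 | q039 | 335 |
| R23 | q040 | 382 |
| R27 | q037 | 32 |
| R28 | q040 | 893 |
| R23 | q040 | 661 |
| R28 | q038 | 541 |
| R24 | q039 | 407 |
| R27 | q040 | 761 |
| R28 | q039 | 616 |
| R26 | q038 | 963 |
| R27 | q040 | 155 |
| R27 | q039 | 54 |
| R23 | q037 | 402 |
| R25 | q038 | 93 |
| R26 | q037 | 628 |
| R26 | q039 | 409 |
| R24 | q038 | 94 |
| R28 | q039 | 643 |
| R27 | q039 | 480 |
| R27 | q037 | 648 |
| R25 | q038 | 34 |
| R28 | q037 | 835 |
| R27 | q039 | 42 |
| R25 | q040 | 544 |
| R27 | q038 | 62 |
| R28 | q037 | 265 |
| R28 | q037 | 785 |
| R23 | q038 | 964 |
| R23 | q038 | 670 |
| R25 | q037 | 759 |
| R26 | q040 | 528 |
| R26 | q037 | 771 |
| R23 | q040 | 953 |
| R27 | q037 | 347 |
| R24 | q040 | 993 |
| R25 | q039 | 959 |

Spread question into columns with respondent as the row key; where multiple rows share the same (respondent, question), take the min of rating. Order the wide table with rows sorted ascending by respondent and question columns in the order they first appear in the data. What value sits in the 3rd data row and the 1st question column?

With rows sorted ascending by respondent, row 3 is respondent=R25. question columns in first-appearance order: q039, q040, q038, q037; column 1 is q039.
Long rows with respondent=R25, question=q039: min(414, 716, 959) = 414.

414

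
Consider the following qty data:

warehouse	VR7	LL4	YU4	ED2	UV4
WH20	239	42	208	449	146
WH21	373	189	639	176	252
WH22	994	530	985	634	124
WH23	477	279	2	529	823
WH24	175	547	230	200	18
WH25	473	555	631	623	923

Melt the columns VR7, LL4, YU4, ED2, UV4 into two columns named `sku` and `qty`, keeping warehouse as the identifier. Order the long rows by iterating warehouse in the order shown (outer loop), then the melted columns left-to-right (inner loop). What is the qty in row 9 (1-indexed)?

30 rows total (6 × 5). Row 9: index ⌊(9-1)/5⌋ = 1 into warehouse → WH21; (9-1) mod 5 = 3 into the melted columns → ED2.
So row 9 is (WH21, ED2, 176); qty = 176.

176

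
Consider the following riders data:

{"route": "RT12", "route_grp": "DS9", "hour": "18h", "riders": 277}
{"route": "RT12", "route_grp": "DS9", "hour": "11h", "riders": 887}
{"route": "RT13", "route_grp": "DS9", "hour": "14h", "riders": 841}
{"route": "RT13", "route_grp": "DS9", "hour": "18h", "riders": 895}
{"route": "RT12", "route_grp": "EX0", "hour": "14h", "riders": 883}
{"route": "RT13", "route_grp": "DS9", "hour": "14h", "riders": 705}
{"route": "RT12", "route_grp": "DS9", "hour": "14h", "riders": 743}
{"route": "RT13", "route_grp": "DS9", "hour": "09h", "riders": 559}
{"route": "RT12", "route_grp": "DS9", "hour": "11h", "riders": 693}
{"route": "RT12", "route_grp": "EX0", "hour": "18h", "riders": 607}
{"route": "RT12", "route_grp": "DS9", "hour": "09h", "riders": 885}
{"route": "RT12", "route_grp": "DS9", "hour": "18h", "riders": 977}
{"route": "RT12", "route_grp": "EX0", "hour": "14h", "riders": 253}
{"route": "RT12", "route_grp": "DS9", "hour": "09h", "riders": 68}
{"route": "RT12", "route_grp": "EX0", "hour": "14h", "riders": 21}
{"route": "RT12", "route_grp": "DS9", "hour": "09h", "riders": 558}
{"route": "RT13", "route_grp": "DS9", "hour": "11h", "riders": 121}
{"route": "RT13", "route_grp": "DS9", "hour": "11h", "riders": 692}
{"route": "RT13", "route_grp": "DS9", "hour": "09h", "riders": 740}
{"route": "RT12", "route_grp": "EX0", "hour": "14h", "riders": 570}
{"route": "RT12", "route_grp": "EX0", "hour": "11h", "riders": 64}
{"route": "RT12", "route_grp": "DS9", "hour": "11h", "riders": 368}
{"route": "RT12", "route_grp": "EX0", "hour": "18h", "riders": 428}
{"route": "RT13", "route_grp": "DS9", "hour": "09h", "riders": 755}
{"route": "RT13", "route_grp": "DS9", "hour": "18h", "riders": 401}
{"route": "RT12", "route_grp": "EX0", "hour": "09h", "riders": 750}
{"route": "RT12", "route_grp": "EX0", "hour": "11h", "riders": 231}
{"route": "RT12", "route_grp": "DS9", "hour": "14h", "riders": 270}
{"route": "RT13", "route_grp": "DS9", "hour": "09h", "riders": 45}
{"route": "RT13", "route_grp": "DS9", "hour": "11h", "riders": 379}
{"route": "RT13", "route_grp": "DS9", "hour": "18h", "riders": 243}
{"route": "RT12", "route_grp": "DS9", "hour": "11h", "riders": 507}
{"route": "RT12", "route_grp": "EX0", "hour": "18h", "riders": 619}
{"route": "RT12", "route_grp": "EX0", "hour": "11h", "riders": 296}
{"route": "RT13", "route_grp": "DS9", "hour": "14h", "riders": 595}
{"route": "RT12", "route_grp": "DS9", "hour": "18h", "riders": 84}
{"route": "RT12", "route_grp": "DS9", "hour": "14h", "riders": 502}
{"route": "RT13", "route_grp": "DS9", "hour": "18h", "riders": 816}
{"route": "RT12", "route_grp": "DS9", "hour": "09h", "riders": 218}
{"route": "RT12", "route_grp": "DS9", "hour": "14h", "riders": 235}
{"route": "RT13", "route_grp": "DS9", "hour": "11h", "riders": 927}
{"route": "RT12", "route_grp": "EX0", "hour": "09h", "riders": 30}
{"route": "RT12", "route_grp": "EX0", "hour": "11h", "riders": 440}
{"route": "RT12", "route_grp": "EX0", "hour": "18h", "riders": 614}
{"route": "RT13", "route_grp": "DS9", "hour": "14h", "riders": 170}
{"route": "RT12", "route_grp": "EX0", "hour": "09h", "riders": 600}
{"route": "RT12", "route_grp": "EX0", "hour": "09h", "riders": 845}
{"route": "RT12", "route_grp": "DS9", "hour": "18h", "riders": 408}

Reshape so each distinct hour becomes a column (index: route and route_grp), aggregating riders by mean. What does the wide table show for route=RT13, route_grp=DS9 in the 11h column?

529.75

Rows with route=RT13, route_grp=DS9 and hour=11h: riders values are 121, 692, 379, 927.
(121 + 692 + 379 + 927) / 4 = 529.75.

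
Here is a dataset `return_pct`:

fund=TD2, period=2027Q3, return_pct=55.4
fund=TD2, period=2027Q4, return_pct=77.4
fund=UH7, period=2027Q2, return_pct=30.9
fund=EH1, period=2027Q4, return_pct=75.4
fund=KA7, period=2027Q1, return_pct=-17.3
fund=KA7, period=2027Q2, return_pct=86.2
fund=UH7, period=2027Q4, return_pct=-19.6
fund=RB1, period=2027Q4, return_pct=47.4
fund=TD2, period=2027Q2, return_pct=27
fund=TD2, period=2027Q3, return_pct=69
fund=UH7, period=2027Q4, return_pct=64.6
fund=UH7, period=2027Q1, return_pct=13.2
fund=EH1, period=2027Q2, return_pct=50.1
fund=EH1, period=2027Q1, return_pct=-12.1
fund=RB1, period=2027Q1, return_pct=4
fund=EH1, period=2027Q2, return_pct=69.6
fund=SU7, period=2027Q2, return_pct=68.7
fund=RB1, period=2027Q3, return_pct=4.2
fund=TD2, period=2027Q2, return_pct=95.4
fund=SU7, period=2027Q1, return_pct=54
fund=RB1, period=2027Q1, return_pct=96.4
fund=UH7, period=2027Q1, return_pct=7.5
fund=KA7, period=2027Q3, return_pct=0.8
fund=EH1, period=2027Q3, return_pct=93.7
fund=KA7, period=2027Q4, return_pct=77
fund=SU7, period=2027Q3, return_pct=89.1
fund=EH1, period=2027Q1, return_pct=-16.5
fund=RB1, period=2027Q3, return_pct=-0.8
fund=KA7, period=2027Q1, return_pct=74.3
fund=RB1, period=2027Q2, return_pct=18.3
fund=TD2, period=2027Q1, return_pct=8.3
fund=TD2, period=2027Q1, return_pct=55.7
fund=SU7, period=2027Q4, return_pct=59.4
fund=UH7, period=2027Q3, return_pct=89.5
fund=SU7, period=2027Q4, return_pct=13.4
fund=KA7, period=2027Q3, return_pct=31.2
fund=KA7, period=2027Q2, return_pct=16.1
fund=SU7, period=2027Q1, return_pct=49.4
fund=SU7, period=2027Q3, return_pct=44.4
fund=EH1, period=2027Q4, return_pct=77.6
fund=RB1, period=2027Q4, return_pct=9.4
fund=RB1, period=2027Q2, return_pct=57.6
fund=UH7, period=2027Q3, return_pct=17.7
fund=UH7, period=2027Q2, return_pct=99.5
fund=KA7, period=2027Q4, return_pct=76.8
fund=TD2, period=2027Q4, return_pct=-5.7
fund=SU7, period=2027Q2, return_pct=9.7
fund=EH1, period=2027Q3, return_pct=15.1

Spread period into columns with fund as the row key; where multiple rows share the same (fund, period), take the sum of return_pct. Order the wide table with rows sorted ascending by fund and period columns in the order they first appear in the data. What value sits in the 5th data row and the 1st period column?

124.4

With rows sorted ascending by fund, row 5 is fund=TD2. period columns in first-appearance order: 2027Q3, 2027Q4, 2027Q2, 2027Q1; column 1 is 2027Q3.
Long rows with fund=TD2, period=2027Q3: 55.4 + 69 = 124.4.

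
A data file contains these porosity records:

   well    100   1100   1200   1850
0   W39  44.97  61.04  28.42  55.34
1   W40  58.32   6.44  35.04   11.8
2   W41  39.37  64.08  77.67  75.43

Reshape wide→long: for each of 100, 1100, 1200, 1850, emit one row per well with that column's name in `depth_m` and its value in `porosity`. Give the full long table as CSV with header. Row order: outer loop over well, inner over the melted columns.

Each (well, column) pair becomes one row: 3 × 4 = 12 rows.
For example, (W39, 100) → porosity=44.97.

well,depth_m,porosity
W39,100,44.97
W39,1100,61.04
W39,1200,28.42
W39,1850,55.34
W40,100,58.32
W40,1100,6.44
W40,1200,35.04
W40,1850,11.8
W41,100,39.37
W41,1100,64.08
W41,1200,77.67
W41,1850,75.43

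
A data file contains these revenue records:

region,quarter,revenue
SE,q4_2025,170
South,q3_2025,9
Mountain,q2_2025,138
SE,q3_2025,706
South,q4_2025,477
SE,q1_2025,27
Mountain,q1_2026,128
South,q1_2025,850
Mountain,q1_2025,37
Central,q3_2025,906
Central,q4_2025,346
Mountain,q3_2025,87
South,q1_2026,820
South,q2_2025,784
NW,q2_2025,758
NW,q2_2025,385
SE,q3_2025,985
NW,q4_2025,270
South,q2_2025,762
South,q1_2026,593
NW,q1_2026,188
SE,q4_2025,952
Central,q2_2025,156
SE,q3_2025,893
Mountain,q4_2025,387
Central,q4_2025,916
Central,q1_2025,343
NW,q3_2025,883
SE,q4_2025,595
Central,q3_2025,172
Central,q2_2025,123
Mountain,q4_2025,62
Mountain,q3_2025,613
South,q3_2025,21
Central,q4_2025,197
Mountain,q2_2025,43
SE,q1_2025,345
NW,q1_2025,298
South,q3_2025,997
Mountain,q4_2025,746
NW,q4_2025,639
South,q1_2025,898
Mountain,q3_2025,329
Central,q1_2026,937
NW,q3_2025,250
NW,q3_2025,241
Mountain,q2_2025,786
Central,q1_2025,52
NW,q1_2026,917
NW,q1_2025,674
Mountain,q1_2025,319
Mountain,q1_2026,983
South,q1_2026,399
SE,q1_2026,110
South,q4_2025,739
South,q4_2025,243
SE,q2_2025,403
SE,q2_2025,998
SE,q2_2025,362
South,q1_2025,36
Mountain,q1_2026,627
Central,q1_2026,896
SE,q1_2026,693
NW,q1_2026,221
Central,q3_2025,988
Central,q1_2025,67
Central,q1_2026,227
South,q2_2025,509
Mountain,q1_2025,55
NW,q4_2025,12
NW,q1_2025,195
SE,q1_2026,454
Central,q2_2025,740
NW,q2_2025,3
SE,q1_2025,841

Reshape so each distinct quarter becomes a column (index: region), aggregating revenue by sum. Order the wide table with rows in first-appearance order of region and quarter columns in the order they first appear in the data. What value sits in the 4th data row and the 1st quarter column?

1459

With rows in first-appearance order of region, row 4 is region=Central. quarter columns in first-appearance order: q4_2025, q3_2025, q2_2025, q1_2025, q1_2026; column 1 is q4_2025.
Long rows with region=Central, quarter=q4_2025: 346 + 916 + 197 = 1459.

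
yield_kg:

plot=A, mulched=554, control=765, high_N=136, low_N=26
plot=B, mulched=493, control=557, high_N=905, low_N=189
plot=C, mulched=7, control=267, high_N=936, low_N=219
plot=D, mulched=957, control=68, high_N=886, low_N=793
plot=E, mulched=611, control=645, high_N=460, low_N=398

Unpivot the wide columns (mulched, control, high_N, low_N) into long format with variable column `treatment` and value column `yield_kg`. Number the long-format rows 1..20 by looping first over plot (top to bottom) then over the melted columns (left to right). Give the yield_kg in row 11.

936

20 rows total (5 × 4). Row 11: index ⌊(11-1)/4⌋ = 2 into plot → C; (11-1) mod 4 = 2 into the melted columns → high_N.
So row 11 is (C, high_N, 936); yield_kg = 936.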